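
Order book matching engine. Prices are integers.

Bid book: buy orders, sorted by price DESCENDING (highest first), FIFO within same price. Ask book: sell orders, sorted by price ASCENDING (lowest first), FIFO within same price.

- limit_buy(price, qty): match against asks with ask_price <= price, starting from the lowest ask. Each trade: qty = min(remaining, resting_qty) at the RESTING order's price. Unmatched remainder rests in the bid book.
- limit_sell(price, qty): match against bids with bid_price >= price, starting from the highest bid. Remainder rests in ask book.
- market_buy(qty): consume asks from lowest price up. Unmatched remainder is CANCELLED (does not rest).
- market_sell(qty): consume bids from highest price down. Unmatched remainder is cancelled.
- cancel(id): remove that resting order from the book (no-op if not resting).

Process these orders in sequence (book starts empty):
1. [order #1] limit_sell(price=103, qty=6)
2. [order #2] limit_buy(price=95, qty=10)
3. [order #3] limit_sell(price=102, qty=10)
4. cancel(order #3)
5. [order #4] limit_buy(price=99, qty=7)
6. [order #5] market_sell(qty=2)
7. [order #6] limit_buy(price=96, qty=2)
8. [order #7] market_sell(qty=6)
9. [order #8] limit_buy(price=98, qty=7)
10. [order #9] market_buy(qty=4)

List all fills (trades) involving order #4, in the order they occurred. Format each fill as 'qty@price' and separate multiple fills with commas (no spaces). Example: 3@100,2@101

After op 1 [order #1] limit_sell(price=103, qty=6): fills=none; bids=[-] asks=[#1:6@103]
After op 2 [order #2] limit_buy(price=95, qty=10): fills=none; bids=[#2:10@95] asks=[#1:6@103]
After op 3 [order #3] limit_sell(price=102, qty=10): fills=none; bids=[#2:10@95] asks=[#3:10@102 #1:6@103]
After op 4 cancel(order #3): fills=none; bids=[#2:10@95] asks=[#1:6@103]
After op 5 [order #4] limit_buy(price=99, qty=7): fills=none; bids=[#4:7@99 #2:10@95] asks=[#1:6@103]
After op 6 [order #5] market_sell(qty=2): fills=#4x#5:2@99; bids=[#4:5@99 #2:10@95] asks=[#1:6@103]
After op 7 [order #6] limit_buy(price=96, qty=2): fills=none; bids=[#4:5@99 #6:2@96 #2:10@95] asks=[#1:6@103]
After op 8 [order #7] market_sell(qty=6): fills=#4x#7:5@99 #6x#7:1@96; bids=[#6:1@96 #2:10@95] asks=[#1:6@103]
After op 9 [order #8] limit_buy(price=98, qty=7): fills=none; bids=[#8:7@98 #6:1@96 #2:10@95] asks=[#1:6@103]
After op 10 [order #9] market_buy(qty=4): fills=#9x#1:4@103; bids=[#8:7@98 #6:1@96 #2:10@95] asks=[#1:2@103]

Answer: 2@99,5@99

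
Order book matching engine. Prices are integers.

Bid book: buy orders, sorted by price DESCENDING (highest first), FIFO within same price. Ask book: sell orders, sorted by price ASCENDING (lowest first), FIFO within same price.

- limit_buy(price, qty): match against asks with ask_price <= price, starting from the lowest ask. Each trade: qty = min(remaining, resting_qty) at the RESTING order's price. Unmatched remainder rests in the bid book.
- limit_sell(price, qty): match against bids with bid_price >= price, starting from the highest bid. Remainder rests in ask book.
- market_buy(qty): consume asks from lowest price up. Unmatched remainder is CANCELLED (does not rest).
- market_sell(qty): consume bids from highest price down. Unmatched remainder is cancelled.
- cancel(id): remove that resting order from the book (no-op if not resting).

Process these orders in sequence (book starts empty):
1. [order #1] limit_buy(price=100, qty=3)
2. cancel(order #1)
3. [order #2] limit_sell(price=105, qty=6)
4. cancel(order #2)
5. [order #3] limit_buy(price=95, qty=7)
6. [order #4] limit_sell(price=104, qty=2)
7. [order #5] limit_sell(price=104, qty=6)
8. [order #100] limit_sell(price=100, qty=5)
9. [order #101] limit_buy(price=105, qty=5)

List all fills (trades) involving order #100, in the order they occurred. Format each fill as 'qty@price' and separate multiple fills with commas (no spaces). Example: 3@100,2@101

After op 1 [order #1] limit_buy(price=100, qty=3): fills=none; bids=[#1:3@100] asks=[-]
After op 2 cancel(order #1): fills=none; bids=[-] asks=[-]
After op 3 [order #2] limit_sell(price=105, qty=6): fills=none; bids=[-] asks=[#2:6@105]
After op 4 cancel(order #2): fills=none; bids=[-] asks=[-]
After op 5 [order #3] limit_buy(price=95, qty=7): fills=none; bids=[#3:7@95] asks=[-]
After op 6 [order #4] limit_sell(price=104, qty=2): fills=none; bids=[#3:7@95] asks=[#4:2@104]
After op 7 [order #5] limit_sell(price=104, qty=6): fills=none; bids=[#3:7@95] asks=[#4:2@104 #5:6@104]
After op 8 [order #100] limit_sell(price=100, qty=5): fills=none; bids=[#3:7@95] asks=[#100:5@100 #4:2@104 #5:6@104]
After op 9 [order #101] limit_buy(price=105, qty=5): fills=#101x#100:5@100; bids=[#3:7@95] asks=[#4:2@104 #5:6@104]

Answer: 5@100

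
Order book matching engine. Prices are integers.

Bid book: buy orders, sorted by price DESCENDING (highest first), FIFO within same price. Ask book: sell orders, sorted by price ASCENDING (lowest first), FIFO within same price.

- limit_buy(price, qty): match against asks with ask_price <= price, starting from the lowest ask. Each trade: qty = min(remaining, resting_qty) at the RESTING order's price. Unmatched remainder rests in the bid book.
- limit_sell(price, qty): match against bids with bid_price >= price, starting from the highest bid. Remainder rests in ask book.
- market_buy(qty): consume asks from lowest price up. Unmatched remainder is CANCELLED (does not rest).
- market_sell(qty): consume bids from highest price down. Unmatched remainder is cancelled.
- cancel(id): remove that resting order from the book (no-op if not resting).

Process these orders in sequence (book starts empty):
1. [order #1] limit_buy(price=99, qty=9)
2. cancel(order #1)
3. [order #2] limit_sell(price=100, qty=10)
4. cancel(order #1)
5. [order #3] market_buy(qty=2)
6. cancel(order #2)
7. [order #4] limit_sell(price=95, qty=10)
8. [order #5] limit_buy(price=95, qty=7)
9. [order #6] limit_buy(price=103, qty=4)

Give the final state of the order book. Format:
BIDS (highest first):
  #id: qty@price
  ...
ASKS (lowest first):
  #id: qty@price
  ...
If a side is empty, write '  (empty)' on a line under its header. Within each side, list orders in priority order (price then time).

Answer: BIDS (highest first):
  #6: 1@103
ASKS (lowest first):
  (empty)

Derivation:
After op 1 [order #1] limit_buy(price=99, qty=9): fills=none; bids=[#1:9@99] asks=[-]
After op 2 cancel(order #1): fills=none; bids=[-] asks=[-]
After op 3 [order #2] limit_sell(price=100, qty=10): fills=none; bids=[-] asks=[#2:10@100]
After op 4 cancel(order #1): fills=none; bids=[-] asks=[#2:10@100]
After op 5 [order #3] market_buy(qty=2): fills=#3x#2:2@100; bids=[-] asks=[#2:8@100]
After op 6 cancel(order #2): fills=none; bids=[-] asks=[-]
After op 7 [order #4] limit_sell(price=95, qty=10): fills=none; bids=[-] asks=[#4:10@95]
After op 8 [order #5] limit_buy(price=95, qty=7): fills=#5x#4:7@95; bids=[-] asks=[#4:3@95]
After op 9 [order #6] limit_buy(price=103, qty=4): fills=#6x#4:3@95; bids=[#6:1@103] asks=[-]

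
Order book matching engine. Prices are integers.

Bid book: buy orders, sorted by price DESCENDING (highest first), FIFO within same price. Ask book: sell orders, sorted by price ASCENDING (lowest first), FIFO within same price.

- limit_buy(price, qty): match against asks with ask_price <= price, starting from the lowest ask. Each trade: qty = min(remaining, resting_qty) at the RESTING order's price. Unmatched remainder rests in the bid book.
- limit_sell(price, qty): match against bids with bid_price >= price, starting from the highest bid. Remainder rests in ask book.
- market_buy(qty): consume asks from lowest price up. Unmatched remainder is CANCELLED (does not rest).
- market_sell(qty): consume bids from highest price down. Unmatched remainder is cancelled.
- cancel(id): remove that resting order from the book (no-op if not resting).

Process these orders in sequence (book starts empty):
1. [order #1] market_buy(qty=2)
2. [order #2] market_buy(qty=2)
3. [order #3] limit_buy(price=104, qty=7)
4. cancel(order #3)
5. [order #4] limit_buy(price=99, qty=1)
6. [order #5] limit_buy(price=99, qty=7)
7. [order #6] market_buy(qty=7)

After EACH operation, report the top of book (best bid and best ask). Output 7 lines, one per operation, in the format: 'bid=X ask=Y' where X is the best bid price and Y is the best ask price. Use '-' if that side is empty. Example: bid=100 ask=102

After op 1 [order #1] market_buy(qty=2): fills=none; bids=[-] asks=[-]
After op 2 [order #2] market_buy(qty=2): fills=none; bids=[-] asks=[-]
After op 3 [order #3] limit_buy(price=104, qty=7): fills=none; bids=[#3:7@104] asks=[-]
After op 4 cancel(order #3): fills=none; bids=[-] asks=[-]
After op 5 [order #4] limit_buy(price=99, qty=1): fills=none; bids=[#4:1@99] asks=[-]
After op 6 [order #5] limit_buy(price=99, qty=7): fills=none; bids=[#4:1@99 #5:7@99] asks=[-]
After op 7 [order #6] market_buy(qty=7): fills=none; bids=[#4:1@99 #5:7@99] asks=[-]

Answer: bid=- ask=-
bid=- ask=-
bid=104 ask=-
bid=- ask=-
bid=99 ask=-
bid=99 ask=-
bid=99 ask=-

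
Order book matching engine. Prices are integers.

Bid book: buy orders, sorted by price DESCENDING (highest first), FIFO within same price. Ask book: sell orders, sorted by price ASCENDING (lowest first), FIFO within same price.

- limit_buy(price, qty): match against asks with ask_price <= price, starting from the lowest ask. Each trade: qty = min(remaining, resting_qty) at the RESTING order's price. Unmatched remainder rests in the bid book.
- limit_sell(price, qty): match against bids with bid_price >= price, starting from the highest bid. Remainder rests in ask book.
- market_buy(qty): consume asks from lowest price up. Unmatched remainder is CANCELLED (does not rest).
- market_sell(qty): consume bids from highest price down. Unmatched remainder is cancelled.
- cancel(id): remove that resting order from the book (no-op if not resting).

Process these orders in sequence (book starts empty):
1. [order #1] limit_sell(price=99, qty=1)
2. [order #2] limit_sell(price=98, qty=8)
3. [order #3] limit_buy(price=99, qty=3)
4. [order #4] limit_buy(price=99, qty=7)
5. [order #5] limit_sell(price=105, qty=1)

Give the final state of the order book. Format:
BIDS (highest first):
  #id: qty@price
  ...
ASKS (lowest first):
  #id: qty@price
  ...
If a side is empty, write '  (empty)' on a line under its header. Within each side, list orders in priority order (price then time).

Answer: BIDS (highest first):
  #4: 1@99
ASKS (lowest first):
  #5: 1@105

Derivation:
After op 1 [order #1] limit_sell(price=99, qty=1): fills=none; bids=[-] asks=[#1:1@99]
After op 2 [order #2] limit_sell(price=98, qty=8): fills=none; bids=[-] asks=[#2:8@98 #1:1@99]
After op 3 [order #3] limit_buy(price=99, qty=3): fills=#3x#2:3@98; bids=[-] asks=[#2:5@98 #1:1@99]
After op 4 [order #4] limit_buy(price=99, qty=7): fills=#4x#2:5@98 #4x#1:1@99; bids=[#4:1@99] asks=[-]
After op 5 [order #5] limit_sell(price=105, qty=1): fills=none; bids=[#4:1@99] asks=[#5:1@105]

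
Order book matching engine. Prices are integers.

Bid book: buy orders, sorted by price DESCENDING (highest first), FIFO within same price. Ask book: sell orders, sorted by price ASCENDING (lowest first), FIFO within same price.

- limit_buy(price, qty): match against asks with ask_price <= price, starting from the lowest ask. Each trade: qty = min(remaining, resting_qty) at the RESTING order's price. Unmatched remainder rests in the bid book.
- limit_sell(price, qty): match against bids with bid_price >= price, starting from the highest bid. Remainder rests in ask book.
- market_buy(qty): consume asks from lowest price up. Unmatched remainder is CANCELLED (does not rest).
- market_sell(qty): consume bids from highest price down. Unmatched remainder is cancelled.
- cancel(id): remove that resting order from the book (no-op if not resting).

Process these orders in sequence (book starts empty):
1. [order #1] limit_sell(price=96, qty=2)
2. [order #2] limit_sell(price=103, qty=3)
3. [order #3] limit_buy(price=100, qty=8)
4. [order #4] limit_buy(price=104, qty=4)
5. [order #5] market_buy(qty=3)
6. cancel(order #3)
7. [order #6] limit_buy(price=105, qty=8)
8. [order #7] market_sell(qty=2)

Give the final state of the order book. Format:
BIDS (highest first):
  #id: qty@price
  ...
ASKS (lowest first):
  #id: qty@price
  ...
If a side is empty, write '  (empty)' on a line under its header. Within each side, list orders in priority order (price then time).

After op 1 [order #1] limit_sell(price=96, qty=2): fills=none; bids=[-] asks=[#1:2@96]
After op 2 [order #2] limit_sell(price=103, qty=3): fills=none; bids=[-] asks=[#1:2@96 #2:3@103]
After op 3 [order #3] limit_buy(price=100, qty=8): fills=#3x#1:2@96; bids=[#3:6@100] asks=[#2:3@103]
After op 4 [order #4] limit_buy(price=104, qty=4): fills=#4x#2:3@103; bids=[#4:1@104 #3:6@100] asks=[-]
After op 5 [order #5] market_buy(qty=3): fills=none; bids=[#4:1@104 #3:6@100] asks=[-]
After op 6 cancel(order #3): fills=none; bids=[#4:1@104] asks=[-]
After op 7 [order #6] limit_buy(price=105, qty=8): fills=none; bids=[#6:8@105 #4:1@104] asks=[-]
After op 8 [order #7] market_sell(qty=2): fills=#6x#7:2@105; bids=[#6:6@105 #4:1@104] asks=[-]

Answer: BIDS (highest first):
  #6: 6@105
  #4: 1@104
ASKS (lowest first):
  (empty)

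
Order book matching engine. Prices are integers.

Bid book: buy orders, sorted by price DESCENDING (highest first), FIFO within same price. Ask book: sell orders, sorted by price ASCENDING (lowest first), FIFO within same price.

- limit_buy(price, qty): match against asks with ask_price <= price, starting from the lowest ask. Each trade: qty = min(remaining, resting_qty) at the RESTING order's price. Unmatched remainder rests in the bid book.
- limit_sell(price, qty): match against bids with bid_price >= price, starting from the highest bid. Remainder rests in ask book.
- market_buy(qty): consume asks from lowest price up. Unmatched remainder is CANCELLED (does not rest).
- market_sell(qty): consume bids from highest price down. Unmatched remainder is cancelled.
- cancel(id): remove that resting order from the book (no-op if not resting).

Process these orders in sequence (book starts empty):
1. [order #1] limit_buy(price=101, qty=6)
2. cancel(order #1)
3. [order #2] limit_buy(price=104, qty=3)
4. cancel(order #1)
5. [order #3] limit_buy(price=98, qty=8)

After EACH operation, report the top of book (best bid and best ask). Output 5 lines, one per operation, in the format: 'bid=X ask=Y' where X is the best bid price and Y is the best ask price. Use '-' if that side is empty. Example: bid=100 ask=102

After op 1 [order #1] limit_buy(price=101, qty=6): fills=none; bids=[#1:6@101] asks=[-]
After op 2 cancel(order #1): fills=none; bids=[-] asks=[-]
After op 3 [order #2] limit_buy(price=104, qty=3): fills=none; bids=[#2:3@104] asks=[-]
After op 4 cancel(order #1): fills=none; bids=[#2:3@104] asks=[-]
After op 5 [order #3] limit_buy(price=98, qty=8): fills=none; bids=[#2:3@104 #3:8@98] asks=[-]

Answer: bid=101 ask=-
bid=- ask=-
bid=104 ask=-
bid=104 ask=-
bid=104 ask=-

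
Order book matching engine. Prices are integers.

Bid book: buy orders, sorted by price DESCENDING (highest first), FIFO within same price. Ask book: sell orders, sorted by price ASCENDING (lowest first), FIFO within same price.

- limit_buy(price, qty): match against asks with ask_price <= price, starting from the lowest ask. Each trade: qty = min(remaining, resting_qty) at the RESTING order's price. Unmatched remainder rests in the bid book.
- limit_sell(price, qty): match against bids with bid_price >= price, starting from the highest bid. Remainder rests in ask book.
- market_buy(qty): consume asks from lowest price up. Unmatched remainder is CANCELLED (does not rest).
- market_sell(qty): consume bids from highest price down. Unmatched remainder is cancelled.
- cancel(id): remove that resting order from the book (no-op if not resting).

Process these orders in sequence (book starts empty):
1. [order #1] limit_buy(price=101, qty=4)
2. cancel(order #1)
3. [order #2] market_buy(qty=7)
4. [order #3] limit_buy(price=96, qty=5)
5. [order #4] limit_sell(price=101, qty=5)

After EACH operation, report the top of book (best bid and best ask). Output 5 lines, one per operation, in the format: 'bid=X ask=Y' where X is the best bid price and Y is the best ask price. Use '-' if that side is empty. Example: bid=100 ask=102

Answer: bid=101 ask=-
bid=- ask=-
bid=- ask=-
bid=96 ask=-
bid=96 ask=101

Derivation:
After op 1 [order #1] limit_buy(price=101, qty=4): fills=none; bids=[#1:4@101] asks=[-]
After op 2 cancel(order #1): fills=none; bids=[-] asks=[-]
After op 3 [order #2] market_buy(qty=7): fills=none; bids=[-] asks=[-]
After op 4 [order #3] limit_buy(price=96, qty=5): fills=none; bids=[#3:5@96] asks=[-]
After op 5 [order #4] limit_sell(price=101, qty=5): fills=none; bids=[#3:5@96] asks=[#4:5@101]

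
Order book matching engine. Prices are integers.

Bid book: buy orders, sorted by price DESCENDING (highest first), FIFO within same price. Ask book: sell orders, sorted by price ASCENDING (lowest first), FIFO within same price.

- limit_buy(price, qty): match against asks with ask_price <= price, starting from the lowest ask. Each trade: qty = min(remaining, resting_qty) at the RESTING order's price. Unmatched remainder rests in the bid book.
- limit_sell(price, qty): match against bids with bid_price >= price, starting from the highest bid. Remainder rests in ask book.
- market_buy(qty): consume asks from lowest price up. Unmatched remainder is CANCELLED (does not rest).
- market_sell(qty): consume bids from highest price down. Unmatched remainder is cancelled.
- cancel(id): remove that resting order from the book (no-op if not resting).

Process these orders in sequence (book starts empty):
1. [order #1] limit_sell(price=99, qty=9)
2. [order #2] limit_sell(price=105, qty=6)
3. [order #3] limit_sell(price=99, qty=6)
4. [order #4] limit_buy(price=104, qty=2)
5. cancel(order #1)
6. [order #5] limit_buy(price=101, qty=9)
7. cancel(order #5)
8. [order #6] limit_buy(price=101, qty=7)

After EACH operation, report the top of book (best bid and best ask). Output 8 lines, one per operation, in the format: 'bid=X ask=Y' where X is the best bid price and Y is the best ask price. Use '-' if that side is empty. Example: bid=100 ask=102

Answer: bid=- ask=99
bid=- ask=99
bid=- ask=99
bid=- ask=99
bid=- ask=99
bid=101 ask=105
bid=- ask=105
bid=101 ask=105

Derivation:
After op 1 [order #1] limit_sell(price=99, qty=9): fills=none; bids=[-] asks=[#1:9@99]
After op 2 [order #2] limit_sell(price=105, qty=6): fills=none; bids=[-] asks=[#1:9@99 #2:6@105]
After op 3 [order #3] limit_sell(price=99, qty=6): fills=none; bids=[-] asks=[#1:9@99 #3:6@99 #2:6@105]
After op 4 [order #4] limit_buy(price=104, qty=2): fills=#4x#1:2@99; bids=[-] asks=[#1:7@99 #3:6@99 #2:6@105]
After op 5 cancel(order #1): fills=none; bids=[-] asks=[#3:6@99 #2:6@105]
After op 6 [order #5] limit_buy(price=101, qty=9): fills=#5x#3:6@99; bids=[#5:3@101] asks=[#2:6@105]
After op 7 cancel(order #5): fills=none; bids=[-] asks=[#2:6@105]
After op 8 [order #6] limit_buy(price=101, qty=7): fills=none; bids=[#6:7@101] asks=[#2:6@105]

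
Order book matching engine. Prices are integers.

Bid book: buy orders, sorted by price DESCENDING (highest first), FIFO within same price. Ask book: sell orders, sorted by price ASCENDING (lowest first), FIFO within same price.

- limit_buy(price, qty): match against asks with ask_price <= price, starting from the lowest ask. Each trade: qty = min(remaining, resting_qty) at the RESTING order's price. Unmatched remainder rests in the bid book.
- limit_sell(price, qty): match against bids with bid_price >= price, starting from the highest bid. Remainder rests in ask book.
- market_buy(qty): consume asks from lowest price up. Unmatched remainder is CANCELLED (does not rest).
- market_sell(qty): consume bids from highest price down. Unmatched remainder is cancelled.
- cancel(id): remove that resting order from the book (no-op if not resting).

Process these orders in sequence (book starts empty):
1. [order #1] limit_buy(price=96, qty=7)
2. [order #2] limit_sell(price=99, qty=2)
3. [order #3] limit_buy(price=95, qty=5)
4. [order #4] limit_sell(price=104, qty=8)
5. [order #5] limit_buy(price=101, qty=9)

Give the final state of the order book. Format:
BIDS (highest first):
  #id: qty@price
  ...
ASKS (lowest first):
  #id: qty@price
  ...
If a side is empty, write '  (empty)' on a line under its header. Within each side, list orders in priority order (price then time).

Answer: BIDS (highest first):
  #5: 7@101
  #1: 7@96
  #3: 5@95
ASKS (lowest first):
  #4: 8@104

Derivation:
After op 1 [order #1] limit_buy(price=96, qty=7): fills=none; bids=[#1:7@96] asks=[-]
After op 2 [order #2] limit_sell(price=99, qty=2): fills=none; bids=[#1:7@96] asks=[#2:2@99]
After op 3 [order #3] limit_buy(price=95, qty=5): fills=none; bids=[#1:7@96 #3:5@95] asks=[#2:2@99]
After op 4 [order #4] limit_sell(price=104, qty=8): fills=none; bids=[#1:7@96 #3:5@95] asks=[#2:2@99 #4:8@104]
After op 5 [order #5] limit_buy(price=101, qty=9): fills=#5x#2:2@99; bids=[#5:7@101 #1:7@96 #3:5@95] asks=[#4:8@104]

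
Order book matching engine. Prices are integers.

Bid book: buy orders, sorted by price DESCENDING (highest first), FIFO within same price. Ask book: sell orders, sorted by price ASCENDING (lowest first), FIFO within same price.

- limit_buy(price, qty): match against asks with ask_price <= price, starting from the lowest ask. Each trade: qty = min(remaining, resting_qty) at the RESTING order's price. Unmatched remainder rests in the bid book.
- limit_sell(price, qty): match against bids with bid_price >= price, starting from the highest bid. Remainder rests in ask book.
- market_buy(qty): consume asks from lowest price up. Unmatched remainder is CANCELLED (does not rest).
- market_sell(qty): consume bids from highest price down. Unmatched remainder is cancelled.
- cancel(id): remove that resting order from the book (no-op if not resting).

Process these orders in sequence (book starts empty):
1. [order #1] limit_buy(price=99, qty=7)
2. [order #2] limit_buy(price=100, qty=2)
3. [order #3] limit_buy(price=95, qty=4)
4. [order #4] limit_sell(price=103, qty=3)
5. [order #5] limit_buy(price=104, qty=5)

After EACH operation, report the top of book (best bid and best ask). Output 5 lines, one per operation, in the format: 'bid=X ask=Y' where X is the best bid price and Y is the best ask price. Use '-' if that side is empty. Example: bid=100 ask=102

After op 1 [order #1] limit_buy(price=99, qty=7): fills=none; bids=[#1:7@99] asks=[-]
After op 2 [order #2] limit_buy(price=100, qty=2): fills=none; bids=[#2:2@100 #1:7@99] asks=[-]
After op 3 [order #3] limit_buy(price=95, qty=4): fills=none; bids=[#2:2@100 #1:7@99 #3:4@95] asks=[-]
After op 4 [order #4] limit_sell(price=103, qty=3): fills=none; bids=[#2:2@100 #1:7@99 #3:4@95] asks=[#4:3@103]
After op 5 [order #5] limit_buy(price=104, qty=5): fills=#5x#4:3@103; bids=[#5:2@104 #2:2@100 #1:7@99 #3:4@95] asks=[-]

Answer: bid=99 ask=-
bid=100 ask=-
bid=100 ask=-
bid=100 ask=103
bid=104 ask=-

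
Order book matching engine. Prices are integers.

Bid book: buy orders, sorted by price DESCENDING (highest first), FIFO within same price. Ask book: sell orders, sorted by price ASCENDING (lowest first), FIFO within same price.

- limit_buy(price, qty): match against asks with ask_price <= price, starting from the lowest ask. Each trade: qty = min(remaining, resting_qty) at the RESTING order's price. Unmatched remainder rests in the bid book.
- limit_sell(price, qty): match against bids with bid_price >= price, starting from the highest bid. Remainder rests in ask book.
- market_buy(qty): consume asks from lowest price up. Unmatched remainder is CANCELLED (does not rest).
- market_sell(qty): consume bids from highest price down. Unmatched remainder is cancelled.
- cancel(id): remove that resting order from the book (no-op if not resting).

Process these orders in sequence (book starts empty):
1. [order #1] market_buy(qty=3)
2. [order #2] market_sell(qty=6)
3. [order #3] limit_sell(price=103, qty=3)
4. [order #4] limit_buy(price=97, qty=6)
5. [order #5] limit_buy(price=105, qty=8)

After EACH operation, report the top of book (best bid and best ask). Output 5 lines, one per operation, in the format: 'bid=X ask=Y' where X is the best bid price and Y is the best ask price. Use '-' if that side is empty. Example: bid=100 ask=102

Answer: bid=- ask=-
bid=- ask=-
bid=- ask=103
bid=97 ask=103
bid=105 ask=-

Derivation:
After op 1 [order #1] market_buy(qty=3): fills=none; bids=[-] asks=[-]
After op 2 [order #2] market_sell(qty=6): fills=none; bids=[-] asks=[-]
After op 3 [order #3] limit_sell(price=103, qty=3): fills=none; bids=[-] asks=[#3:3@103]
After op 4 [order #4] limit_buy(price=97, qty=6): fills=none; bids=[#4:6@97] asks=[#3:3@103]
After op 5 [order #5] limit_buy(price=105, qty=8): fills=#5x#3:3@103; bids=[#5:5@105 #4:6@97] asks=[-]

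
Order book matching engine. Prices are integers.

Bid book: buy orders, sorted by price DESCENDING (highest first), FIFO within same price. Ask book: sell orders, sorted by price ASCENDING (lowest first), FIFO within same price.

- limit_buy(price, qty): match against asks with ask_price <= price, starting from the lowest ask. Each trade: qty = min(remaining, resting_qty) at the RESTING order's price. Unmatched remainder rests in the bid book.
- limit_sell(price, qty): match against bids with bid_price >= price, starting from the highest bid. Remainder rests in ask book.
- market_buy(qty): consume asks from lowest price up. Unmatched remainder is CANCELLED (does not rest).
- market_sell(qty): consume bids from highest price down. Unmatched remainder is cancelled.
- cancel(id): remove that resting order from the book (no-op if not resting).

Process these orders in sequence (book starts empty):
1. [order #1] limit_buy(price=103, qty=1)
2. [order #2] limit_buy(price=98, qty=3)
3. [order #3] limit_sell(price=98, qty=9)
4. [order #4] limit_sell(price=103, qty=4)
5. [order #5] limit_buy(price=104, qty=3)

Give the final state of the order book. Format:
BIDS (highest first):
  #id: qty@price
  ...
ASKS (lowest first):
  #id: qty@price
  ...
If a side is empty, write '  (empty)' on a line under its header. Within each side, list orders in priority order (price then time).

After op 1 [order #1] limit_buy(price=103, qty=1): fills=none; bids=[#1:1@103] asks=[-]
After op 2 [order #2] limit_buy(price=98, qty=3): fills=none; bids=[#1:1@103 #2:3@98] asks=[-]
After op 3 [order #3] limit_sell(price=98, qty=9): fills=#1x#3:1@103 #2x#3:3@98; bids=[-] asks=[#3:5@98]
After op 4 [order #4] limit_sell(price=103, qty=4): fills=none; bids=[-] asks=[#3:5@98 #4:4@103]
After op 5 [order #5] limit_buy(price=104, qty=3): fills=#5x#3:3@98; bids=[-] asks=[#3:2@98 #4:4@103]

Answer: BIDS (highest first):
  (empty)
ASKS (lowest first):
  #3: 2@98
  #4: 4@103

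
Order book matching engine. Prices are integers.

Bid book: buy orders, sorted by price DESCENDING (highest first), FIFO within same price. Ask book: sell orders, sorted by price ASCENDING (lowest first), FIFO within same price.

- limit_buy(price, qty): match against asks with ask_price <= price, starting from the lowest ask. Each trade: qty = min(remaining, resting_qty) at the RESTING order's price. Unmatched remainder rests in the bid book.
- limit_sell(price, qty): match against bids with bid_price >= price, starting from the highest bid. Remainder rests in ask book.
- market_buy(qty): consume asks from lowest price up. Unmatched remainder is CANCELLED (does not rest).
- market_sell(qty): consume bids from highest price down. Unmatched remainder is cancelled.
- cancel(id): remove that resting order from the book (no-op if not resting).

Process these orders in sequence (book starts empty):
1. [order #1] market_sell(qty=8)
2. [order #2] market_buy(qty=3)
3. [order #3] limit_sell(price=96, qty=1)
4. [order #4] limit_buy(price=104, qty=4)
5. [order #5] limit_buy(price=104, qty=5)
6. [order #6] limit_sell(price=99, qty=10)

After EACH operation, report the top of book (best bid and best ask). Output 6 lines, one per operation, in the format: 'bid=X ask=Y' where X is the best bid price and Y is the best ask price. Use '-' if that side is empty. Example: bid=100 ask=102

After op 1 [order #1] market_sell(qty=8): fills=none; bids=[-] asks=[-]
After op 2 [order #2] market_buy(qty=3): fills=none; bids=[-] asks=[-]
After op 3 [order #3] limit_sell(price=96, qty=1): fills=none; bids=[-] asks=[#3:1@96]
After op 4 [order #4] limit_buy(price=104, qty=4): fills=#4x#3:1@96; bids=[#4:3@104] asks=[-]
After op 5 [order #5] limit_buy(price=104, qty=5): fills=none; bids=[#4:3@104 #5:5@104] asks=[-]
After op 6 [order #6] limit_sell(price=99, qty=10): fills=#4x#6:3@104 #5x#6:5@104; bids=[-] asks=[#6:2@99]

Answer: bid=- ask=-
bid=- ask=-
bid=- ask=96
bid=104 ask=-
bid=104 ask=-
bid=- ask=99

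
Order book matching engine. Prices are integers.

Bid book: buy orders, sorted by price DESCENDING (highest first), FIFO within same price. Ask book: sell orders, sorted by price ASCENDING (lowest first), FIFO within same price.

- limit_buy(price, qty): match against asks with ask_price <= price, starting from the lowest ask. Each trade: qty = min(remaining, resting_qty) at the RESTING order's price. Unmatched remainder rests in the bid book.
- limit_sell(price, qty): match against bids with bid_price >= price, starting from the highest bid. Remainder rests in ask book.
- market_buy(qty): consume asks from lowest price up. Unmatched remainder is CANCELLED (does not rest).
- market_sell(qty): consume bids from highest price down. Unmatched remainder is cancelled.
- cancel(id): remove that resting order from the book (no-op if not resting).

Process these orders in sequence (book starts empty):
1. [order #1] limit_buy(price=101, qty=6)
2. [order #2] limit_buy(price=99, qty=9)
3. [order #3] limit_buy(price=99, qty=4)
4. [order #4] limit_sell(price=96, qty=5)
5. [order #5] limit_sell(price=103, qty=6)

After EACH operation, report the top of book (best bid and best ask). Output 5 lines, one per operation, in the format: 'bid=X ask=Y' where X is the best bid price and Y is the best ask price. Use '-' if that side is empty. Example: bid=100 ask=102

Answer: bid=101 ask=-
bid=101 ask=-
bid=101 ask=-
bid=101 ask=-
bid=101 ask=103

Derivation:
After op 1 [order #1] limit_buy(price=101, qty=6): fills=none; bids=[#1:6@101] asks=[-]
After op 2 [order #2] limit_buy(price=99, qty=9): fills=none; bids=[#1:6@101 #2:9@99] asks=[-]
After op 3 [order #3] limit_buy(price=99, qty=4): fills=none; bids=[#1:6@101 #2:9@99 #3:4@99] asks=[-]
After op 4 [order #4] limit_sell(price=96, qty=5): fills=#1x#4:5@101; bids=[#1:1@101 #2:9@99 #3:4@99] asks=[-]
After op 5 [order #5] limit_sell(price=103, qty=6): fills=none; bids=[#1:1@101 #2:9@99 #3:4@99] asks=[#5:6@103]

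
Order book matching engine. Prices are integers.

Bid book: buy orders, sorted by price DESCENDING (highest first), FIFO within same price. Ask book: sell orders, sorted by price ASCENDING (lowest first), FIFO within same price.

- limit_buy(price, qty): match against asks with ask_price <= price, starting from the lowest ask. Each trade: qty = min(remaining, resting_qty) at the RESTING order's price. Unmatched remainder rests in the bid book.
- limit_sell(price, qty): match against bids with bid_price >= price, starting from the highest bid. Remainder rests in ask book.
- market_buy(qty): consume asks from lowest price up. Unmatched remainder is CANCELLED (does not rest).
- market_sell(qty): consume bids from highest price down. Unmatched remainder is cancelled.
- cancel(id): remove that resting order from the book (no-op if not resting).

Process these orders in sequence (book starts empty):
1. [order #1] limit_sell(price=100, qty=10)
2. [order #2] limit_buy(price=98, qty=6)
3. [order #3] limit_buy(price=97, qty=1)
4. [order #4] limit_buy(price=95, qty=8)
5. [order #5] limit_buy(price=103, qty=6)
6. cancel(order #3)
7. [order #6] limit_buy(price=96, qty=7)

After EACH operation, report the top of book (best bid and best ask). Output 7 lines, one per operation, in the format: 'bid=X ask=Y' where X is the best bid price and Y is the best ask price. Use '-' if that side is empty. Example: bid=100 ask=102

After op 1 [order #1] limit_sell(price=100, qty=10): fills=none; bids=[-] asks=[#1:10@100]
After op 2 [order #2] limit_buy(price=98, qty=6): fills=none; bids=[#2:6@98] asks=[#1:10@100]
After op 3 [order #3] limit_buy(price=97, qty=1): fills=none; bids=[#2:6@98 #3:1@97] asks=[#1:10@100]
After op 4 [order #4] limit_buy(price=95, qty=8): fills=none; bids=[#2:6@98 #3:1@97 #4:8@95] asks=[#1:10@100]
After op 5 [order #5] limit_buy(price=103, qty=6): fills=#5x#1:6@100; bids=[#2:6@98 #3:1@97 #4:8@95] asks=[#1:4@100]
After op 6 cancel(order #3): fills=none; bids=[#2:6@98 #4:8@95] asks=[#1:4@100]
After op 7 [order #6] limit_buy(price=96, qty=7): fills=none; bids=[#2:6@98 #6:7@96 #4:8@95] asks=[#1:4@100]

Answer: bid=- ask=100
bid=98 ask=100
bid=98 ask=100
bid=98 ask=100
bid=98 ask=100
bid=98 ask=100
bid=98 ask=100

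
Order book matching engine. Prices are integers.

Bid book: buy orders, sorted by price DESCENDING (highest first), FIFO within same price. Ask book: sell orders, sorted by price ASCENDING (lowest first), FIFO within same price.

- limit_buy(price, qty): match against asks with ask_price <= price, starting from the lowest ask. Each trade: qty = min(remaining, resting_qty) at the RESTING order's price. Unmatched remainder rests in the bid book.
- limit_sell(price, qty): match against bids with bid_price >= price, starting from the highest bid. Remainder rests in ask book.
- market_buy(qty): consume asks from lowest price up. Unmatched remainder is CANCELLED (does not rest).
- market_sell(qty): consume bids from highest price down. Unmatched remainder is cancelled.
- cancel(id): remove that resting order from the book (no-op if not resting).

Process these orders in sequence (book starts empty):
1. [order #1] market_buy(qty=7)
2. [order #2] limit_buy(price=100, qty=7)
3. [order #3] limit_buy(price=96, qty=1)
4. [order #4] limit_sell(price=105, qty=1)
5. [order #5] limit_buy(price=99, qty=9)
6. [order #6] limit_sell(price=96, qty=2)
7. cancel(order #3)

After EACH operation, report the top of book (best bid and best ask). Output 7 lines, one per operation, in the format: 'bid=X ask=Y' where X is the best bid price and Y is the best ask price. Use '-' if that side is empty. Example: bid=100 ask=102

After op 1 [order #1] market_buy(qty=7): fills=none; bids=[-] asks=[-]
After op 2 [order #2] limit_buy(price=100, qty=7): fills=none; bids=[#2:7@100] asks=[-]
After op 3 [order #3] limit_buy(price=96, qty=1): fills=none; bids=[#2:7@100 #3:1@96] asks=[-]
After op 4 [order #4] limit_sell(price=105, qty=1): fills=none; bids=[#2:7@100 #3:1@96] asks=[#4:1@105]
After op 5 [order #5] limit_buy(price=99, qty=9): fills=none; bids=[#2:7@100 #5:9@99 #3:1@96] asks=[#4:1@105]
After op 6 [order #6] limit_sell(price=96, qty=2): fills=#2x#6:2@100; bids=[#2:5@100 #5:9@99 #3:1@96] asks=[#4:1@105]
After op 7 cancel(order #3): fills=none; bids=[#2:5@100 #5:9@99] asks=[#4:1@105]

Answer: bid=- ask=-
bid=100 ask=-
bid=100 ask=-
bid=100 ask=105
bid=100 ask=105
bid=100 ask=105
bid=100 ask=105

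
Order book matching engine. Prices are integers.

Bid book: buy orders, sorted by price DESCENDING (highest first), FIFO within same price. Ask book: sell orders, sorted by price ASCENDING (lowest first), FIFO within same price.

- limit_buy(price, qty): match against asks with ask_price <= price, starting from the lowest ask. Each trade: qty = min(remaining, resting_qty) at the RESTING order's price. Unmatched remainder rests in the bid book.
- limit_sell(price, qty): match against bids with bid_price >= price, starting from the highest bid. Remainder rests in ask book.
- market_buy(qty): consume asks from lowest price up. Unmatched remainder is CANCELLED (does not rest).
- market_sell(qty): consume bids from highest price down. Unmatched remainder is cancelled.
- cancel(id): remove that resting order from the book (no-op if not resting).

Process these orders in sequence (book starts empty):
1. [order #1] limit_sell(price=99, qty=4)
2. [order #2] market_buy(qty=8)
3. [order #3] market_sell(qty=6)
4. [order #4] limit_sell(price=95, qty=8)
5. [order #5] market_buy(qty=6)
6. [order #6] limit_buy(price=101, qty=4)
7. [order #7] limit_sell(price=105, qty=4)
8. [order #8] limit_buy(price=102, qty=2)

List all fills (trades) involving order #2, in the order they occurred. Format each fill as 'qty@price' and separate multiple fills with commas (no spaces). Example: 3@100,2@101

After op 1 [order #1] limit_sell(price=99, qty=4): fills=none; bids=[-] asks=[#1:4@99]
After op 2 [order #2] market_buy(qty=8): fills=#2x#1:4@99; bids=[-] asks=[-]
After op 3 [order #3] market_sell(qty=6): fills=none; bids=[-] asks=[-]
After op 4 [order #4] limit_sell(price=95, qty=8): fills=none; bids=[-] asks=[#4:8@95]
After op 5 [order #5] market_buy(qty=6): fills=#5x#4:6@95; bids=[-] asks=[#4:2@95]
After op 6 [order #6] limit_buy(price=101, qty=4): fills=#6x#4:2@95; bids=[#6:2@101] asks=[-]
After op 7 [order #7] limit_sell(price=105, qty=4): fills=none; bids=[#6:2@101] asks=[#7:4@105]
After op 8 [order #8] limit_buy(price=102, qty=2): fills=none; bids=[#8:2@102 #6:2@101] asks=[#7:4@105]

Answer: 4@99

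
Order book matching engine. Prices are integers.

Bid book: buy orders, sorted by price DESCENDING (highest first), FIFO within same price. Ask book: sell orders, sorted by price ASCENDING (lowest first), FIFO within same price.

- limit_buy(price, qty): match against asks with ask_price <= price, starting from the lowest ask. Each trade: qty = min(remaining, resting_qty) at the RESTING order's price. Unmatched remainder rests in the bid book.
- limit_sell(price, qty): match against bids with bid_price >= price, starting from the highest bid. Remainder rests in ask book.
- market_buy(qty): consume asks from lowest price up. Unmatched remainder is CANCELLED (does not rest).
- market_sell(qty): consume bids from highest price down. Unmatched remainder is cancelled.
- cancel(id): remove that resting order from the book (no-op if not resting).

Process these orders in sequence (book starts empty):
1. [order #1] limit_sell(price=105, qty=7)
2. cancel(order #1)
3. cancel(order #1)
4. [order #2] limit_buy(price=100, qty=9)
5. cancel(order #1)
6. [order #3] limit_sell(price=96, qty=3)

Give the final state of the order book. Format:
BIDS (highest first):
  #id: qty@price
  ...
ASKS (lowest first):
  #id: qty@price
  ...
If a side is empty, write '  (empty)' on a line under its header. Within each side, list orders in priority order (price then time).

Answer: BIDS (highest first):
  #2: 6@100
ASKS (lowest first):
  (empty)

Derivation:
After op 1 [order #1] limit_sell(price=105, qty=7): fills=none; bids=[-] asks=[#1:7@105]
After op 2 cancel(order #1): fills=none; bids=[-] asks=[-]
After op 3 cancel(order #1): fills=none; bids=[-] asks=[-]
After op 4 [order #2] limit_buy(price=100, qty=9): fills=none; bids=[#2:9@100] asks=[-]
After op 5 cancel(order #1): fills=none; bids=[#2:9@100] asks=[-]
After op 6 [order #3] limit_sell(price=96, qty=3): fills=#2x#3:3@100; bids=[#2:6@100] asks=[-]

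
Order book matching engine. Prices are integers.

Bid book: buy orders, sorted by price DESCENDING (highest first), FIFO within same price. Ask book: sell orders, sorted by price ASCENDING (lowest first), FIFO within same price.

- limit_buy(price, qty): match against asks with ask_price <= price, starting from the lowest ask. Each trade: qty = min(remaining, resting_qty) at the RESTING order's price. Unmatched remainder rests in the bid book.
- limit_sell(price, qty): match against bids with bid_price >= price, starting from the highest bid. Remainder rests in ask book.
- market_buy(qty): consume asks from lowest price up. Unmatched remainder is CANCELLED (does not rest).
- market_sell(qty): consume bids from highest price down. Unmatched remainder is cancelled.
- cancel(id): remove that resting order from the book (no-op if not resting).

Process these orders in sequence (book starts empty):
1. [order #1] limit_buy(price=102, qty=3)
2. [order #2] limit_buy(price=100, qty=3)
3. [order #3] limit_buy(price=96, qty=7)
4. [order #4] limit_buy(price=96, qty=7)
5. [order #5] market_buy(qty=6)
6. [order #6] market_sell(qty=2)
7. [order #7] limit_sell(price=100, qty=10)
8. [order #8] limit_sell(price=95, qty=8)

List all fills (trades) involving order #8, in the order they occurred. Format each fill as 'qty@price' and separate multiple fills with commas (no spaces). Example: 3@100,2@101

After op 1 [order #1] limit_buy(price=102, qty=3): fills=none; bids=[#1:3@102] asks=[-]
After op 2 [order #2] limit_buy(price=100, qty=3): fills=none; bids=[#1:3@102 #2:3@100] asks=[-]
After op 3 [order #3] limit_buy(price=96, qty=7): fills=none; bids=[#1:3@102 #2:3@100 #3:7@96] asks=[-]
After op 4 [order #4] limit_buy(price=96, qty=7): fills=none; bids=[#1:3@102 #2:3@100 #3:7@96 #4:7@96] asks=[-]
After op 5 [order #5] market_buy(qty=6): fills=none; bids=[#1:3@102 #2:3@100 #3:7@96 #4:7@96] asks=[-]
After op 6 [order #6] market_sell(qty=2): fills=#1x#6:2@102; bids=[#1:1@102 #2:3@100 #3:7@96 #4:7@96] asks=[-]
After op 7 [order #7] limit_sell(price=100, qty=10): fills=#1x#7:1@102 #2x#7:3@100; bids=[#3:7@96 #4:7@96] asks=[#7:6@100]
After op 8 [order #8] limit_sell(price=95, qty=8): fills=#3x#8:7@96 #4x#8:1@96; bids=[#4:6@96] asks=[#7:6@100]

Answer: 7@96,1@96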